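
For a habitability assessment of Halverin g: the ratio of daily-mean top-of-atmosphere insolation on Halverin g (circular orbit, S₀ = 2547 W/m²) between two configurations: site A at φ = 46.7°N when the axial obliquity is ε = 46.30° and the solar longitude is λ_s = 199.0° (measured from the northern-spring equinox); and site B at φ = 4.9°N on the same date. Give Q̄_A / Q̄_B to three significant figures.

— Configuration A (φ=+46.7°):
Solar declination: sin δ = sin ε · sin λ_s = sin 46.30° × sin 199.0° = -0.23538, so δ = -13.614°.
cos H₀ = −tan(+46.7°) tan(-13.614°) = 0.2570, H₀ = 1.3109 rad.
Bracket: H₀ sin φ sin δ + cos φ cos δ sin H₀ = 1.3109×0.72777×-0.23538 + 0.68582×0.97190×0.96641 = -0.224560 + 0.644159 = 0.419599.
Q̄ = (S₀/π) × [bracket] = (2547/π) × 0.419599 = 340.18 W/m².
— Configuration B (φ=+4.9°):
cos H₀ = −tan(+4.9°) tan(-13.614°) = 0.0208, H₀ = 1.5500 rad.
Bracket: H₀ sin φ sin δ + cos φ cos δ sin H₀ = 1.5500×0.08542×-0.23538 + 0.99635×0.97190×0.99978 = -0.031165 + 0.968140 = 0.936975.
Q̄ = (S₀/π) × [bracket] = (2547/π) × 0.936975 = 759.64 W/m².
Ratio Q̄_A / Q̄_B = 340.18 / 759.64 = 0.4478.

Q̄_A / Q̄_B ≈ 0.448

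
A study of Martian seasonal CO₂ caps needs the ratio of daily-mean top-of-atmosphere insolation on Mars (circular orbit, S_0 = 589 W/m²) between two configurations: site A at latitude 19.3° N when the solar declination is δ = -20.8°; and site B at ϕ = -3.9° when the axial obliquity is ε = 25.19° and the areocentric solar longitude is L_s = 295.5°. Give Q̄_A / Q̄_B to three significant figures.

— Configuration A (ϕ=+19.3°):
cos h₀ = −tan(+19.3°) tan(-20.800°) = 0.1330, h₀ = 1.4374 rad.
Bracket: h₀ sin ϕ sin δ + cos ϕ cos δ sin h₀ = 1.4374×0.33051×-0.35511 + 0.94380×0.93483×0.99111 = -0.168704 + 0.874449 = 0.705745.
Q̄ = (S_0/π) × [bracket] = (589/π) × 0.705745 = 132.32 W/m².
— Configuration B (ϕ=-3.9°):
sin δ = sin 25.19° × sin 295.5° = -0.38416, so δ = -22.592°.
cos h₀ = −tan(-3.9°) tan(-22.592°) = -0.0284, h₀ = 1.5992 rad.
Bracket: h₀ sin ϕ sin δ + cos ϕ cos δ sin h₀ = 1.5992×-0.06802×-0.38416 + 0.99768×0.92327×0.99960 = 0.041788 + 0.920760 = 0.962548.
Q̄ = (S_0/π) × [bracket] = (589/π) × 0.962548 = 180.46 W/m².
Ratio Q̄_A / Q̄_B = 132.32 / 180.46 = 0.7332.

Q̄_A / Q̄_B ≈ 0.733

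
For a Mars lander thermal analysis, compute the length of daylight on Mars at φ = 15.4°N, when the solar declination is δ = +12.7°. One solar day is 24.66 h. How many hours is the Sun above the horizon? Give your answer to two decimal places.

12.82 h

cos H₀ = −tan φ · tan δ = −tan(+15.4°) × tan(+12.700°) = -0.0621, so H₀ = 1.6329 rad = 93.56°.
Daylight = 2H₀/(2π) × 24.66 h = (1.6329/π) × 24.66 = 12.82 h.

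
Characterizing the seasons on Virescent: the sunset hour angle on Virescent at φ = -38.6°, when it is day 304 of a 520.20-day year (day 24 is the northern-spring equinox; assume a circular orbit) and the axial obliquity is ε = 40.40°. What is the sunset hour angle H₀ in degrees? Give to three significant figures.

H₀ = 97.2°

Solar longitude: λ_s = 360° × (304 − 24)/520.20 = 193.772°.
sin δ = sin 40.40° × sin 193.772° = -0.15429, so δ = -8.875°.
cos H₀ = −tan φ · tan δ = −tan(-38.6°) × tan(-8.875°) = -0.1247, so H₀ = 1.6958 rad = 97.16°.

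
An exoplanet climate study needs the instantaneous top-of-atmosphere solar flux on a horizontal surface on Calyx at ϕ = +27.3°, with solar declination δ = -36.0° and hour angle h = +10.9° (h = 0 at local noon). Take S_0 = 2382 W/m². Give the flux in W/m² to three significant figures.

1.04e+03 W/m²

cos θ_z = sin ϕ sin δ + cos ϕ cos δ cos h = -0.269587 + 0.705936 = 0.436349.
Flux = S_0 · cos θ_z = 2382 × 0.436349 = 1039 W/m².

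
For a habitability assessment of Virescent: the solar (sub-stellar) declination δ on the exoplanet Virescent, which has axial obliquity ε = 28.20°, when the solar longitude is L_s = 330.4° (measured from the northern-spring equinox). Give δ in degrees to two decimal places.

sin δ = sin ε · sin L_s = sin 28.20° × sin 330.4° = -0.233413.
δ = arcsin(-0.233413) = -13.50°.

δ = -13.50°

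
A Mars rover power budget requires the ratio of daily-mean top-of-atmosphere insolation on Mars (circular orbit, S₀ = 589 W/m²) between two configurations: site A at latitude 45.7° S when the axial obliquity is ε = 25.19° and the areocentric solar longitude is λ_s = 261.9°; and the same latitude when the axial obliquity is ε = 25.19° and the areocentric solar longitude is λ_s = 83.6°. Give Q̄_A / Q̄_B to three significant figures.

— Configuration A (φ=-45.7°):
sin δ = sin 25.19° × sin 261.9° = -0.42138, so δ = -24.921°.
cos H₀ = −tan(-45.7°) tan(-24.921°) = -0.4761, H₀ = 2.0670 rad.
Bracket: H₀ sin φ sin δ + cos φ cos δ sin H₀ = 2.0670×-0.71569×-0.42138 + 0.69842×0.90689×0.87937 = 0.623361 + 0.556984 = 1.180345.
Q̄ = (S₀/π) × [bracket] = (589/π) × 1.180345 = 221.30 W/m².
— Configuration B (φ=-45.7°):
sin δ = sin 25.19° × sin 83.6° = 0.42297, so δ = +25.022°.
cos H₀ = −tan(-45.7°) tan(+25.022°) = 0.4783, H₀ = 1.0720 rad.
Bracket: H₀ sin φ sin δ + cos φ cos δ sin H₀ = 1.0720×-0.71569×0.42297 + 0.69842×0.90614×0.87818 = -0.324511 + 0.555771 = 0.231260.
Q̄ = (S₀/π) × [bracket] = (589/π) × 0.231260 = 43.358 W/m².
Ratio Q̄_A / Q̄_B = 221.30 / 43.358 = 5.104.

Q̄_A / Q̄_B ≈ 5.10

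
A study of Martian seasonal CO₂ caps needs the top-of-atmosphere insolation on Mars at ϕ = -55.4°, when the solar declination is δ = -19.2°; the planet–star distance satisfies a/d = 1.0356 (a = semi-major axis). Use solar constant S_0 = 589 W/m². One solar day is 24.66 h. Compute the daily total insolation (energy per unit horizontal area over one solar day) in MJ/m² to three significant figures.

cos h₀ = −tan(-55.4°) tan(-19.200°) = -0.5048, h₀ = 2.0999 rad.
Bracket: h₀ sin ϕ sin δ + cos ϕ cos δ sin h₀ = 2.0999×-0.82314×-0.32887 + 0.56784×0.94438×0.86324 = 0.568456 + 0.462918 = 1.031374.
Inverse-square distance factor (a/d)² = 1.0356² = 1.072467.
Q̄ = (S_0/π) × 1.072467 × [bracket] = (589/π) × 1.072467 × 1.031374 = 207.38 W/m².
Daily total = Q̄ × 24.66 h × 3600 s/h = 207.38 × 24.66 × 3600 / 10⁶ = 18.41 MJ/m².

18.4 MJ/m²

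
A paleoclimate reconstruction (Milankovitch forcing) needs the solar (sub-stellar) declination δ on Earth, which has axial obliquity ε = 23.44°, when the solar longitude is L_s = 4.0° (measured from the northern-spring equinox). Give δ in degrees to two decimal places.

δ = +1.59°

sin δ = sin ε · sin L_s = sin 23.44° × sin 4.0° = 0.027748.
δ = arcsin(0.027748) = +1.59°.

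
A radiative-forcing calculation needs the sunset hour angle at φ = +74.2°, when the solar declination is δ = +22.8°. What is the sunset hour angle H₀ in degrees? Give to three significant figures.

Sunrise equation: cos H₀ = −tan φ · tan δ = -1.4855 ≤ −1, so the Sun never sets (polar day) and H₀ = π.

H₀ = 180°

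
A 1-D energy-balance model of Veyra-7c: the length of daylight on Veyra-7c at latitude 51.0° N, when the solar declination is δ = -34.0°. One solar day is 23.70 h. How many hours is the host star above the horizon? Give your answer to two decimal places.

cos H₀ = −tan φ · tan δ = −tan(+51.0°) × tan(-34.000°) = 0.8329, so H₀ = 0.5864 rad = 33.60°.
Daylight = 2H₀/(2π) × 23.70 h = (0.5864/π) × 23.70 = 4.42 h.

4.42 h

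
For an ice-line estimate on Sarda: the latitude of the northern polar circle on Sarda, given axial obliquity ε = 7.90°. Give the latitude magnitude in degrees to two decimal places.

The polar circle is the lowest latitude that experiences at least one full rotation of continuous daylight at the northern-summer solstice; it lies at |ϕ| = 90° − ε = 90° − 7.90° = 82.10°.

82.10°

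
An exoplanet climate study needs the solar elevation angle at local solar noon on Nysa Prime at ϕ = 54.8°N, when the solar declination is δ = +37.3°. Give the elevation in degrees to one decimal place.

At local noon the hour angle is zero, so the zenith angle equals |ϕ − δ| = |+54.8° − (+37.300°)| = 17.500°.
Elevation = 90° − 17.500° = 72.5°.

72.5°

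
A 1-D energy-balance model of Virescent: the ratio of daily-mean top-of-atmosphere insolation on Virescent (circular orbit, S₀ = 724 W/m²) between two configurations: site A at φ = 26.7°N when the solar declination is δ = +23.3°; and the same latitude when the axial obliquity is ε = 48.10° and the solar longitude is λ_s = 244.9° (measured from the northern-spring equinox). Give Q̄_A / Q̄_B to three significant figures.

— Configuration A (φ=+26.7°):
cos H₀ = −tan(+26.7°) tan(+23.300°) = -0.2166, H₀ = 1.7891 rad.
Bracket: H₀ sin φ sin δ + cos φ cos δ sin H₀ = 1.7891×0.44932×0.39555 + 0.89337×0.91845×0.97626 = 0.317974 + 0.801037 = 1.119011.
Q̄ = (S₀/π) × [bracket] = (724/π) × 1.119011 = 257.88 W/m².
— Configuration B (φ=+26.7°):
Solar declination: sin δ = sin ε · sin λ_s = sin 48.10° × sin 244.9° = -0.67403, so δ = -42.379°.
cos H₀ = −tan(+26.7°) tan(-42.379°) = 0.4589, H₀ = 1.0940 rad.
Bracket: H₀ sin φ sin δ + cos φ cos δ sin H₀ = 1.0940×0.44932×-0.67403 + 0.89337×0.73871×0.88848 = -0.331324 + 0.586345 = 0.255021.
Q̄ = (S₀/π) × [bracket] = (724/π) × 0.255021 = 58.771 W/m².
Ratio Q̄_A / Q̄_B = 257.88 / 58.771 = 4.388.

Q̄_A / Q̄_B ≈ 4.39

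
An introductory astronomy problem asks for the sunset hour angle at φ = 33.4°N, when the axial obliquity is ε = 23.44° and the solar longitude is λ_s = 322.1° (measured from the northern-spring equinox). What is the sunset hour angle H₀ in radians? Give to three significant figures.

Solar declination: sin δ = sin ε · sin λ_s = sin 23.44° × sin 322.1° = -0.24436, so δ = -14.144°.
cos H₀ = −tan φ · tan δ = −tan(+33.4°) × tan(-14.144°) = 0.1662, so H₀ = 1.4039 rad = 80.44°.

H₀ = 1.40 rad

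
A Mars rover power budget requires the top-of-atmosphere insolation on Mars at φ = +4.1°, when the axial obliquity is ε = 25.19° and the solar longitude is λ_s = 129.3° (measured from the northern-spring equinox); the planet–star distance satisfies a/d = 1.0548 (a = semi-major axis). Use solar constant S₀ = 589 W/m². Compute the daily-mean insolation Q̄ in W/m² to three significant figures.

Solar declination: sin δ = sin ε · sin λ_s = sin 25.19° × sin 129.3° = 0.32936, so δ = +19.230°.
cos H₀ = −tan(+4.1°) tan(+19.230°) = -0.0250, H₀ = 1.5958 rad.
Bracket: H₀ sin φ sin δ + cos φ cos δ sin H₀ = 1.5958×0.07150×0.32936 + 0.99744×0.94420×0.99969 = 0.037580 + 0.941491 = 0.979071.
Inverse-square distance factor (a/d)² = 1.0548² = 1.112603.
Q̄ = (S₀/π) × 1.112603 × [bracket] = (589/π) × 1.112603 × 0.979071 = 204.2 W/m².

Q̄ ≈ 204 W/m²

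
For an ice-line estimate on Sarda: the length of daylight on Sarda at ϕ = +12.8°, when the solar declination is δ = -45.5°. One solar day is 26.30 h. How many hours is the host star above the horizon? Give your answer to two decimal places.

cos h₀ = −tan ϕ · tan δ = −tan(+12.8°) × tan(-45.500°) = 0.2312, so h₀ = 1.3375 rad = 76.63°.
Daylight = 2h₀/(2π) × 26.30 h = (1.3375/π) × 26.30 = 11.20 h.

11.20 h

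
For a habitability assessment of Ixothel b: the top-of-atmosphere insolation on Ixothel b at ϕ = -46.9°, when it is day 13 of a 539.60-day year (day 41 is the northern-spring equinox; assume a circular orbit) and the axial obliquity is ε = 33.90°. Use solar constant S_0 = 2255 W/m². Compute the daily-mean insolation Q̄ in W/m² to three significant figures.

Solar longitude: L_s = 360° × (13 − 41)/539.60 = -18.681°, i.e. -18.681° + 360° = 341.319°.
sin δ = sin 33.90° × sin 341.319° = -0.17864, so δ = -10.291°.
cos h₀ = −tan(-46.9°) tan(-10.291°) = -0.1940, h₀ = 1.7661 rad.
Bracket: h₀ sin ϕ sin δ + cos ϕ cos δ sin h₀ = 1.7661×-0.73016×-0.17864 + 0.68327×0.98391×0.98100 = 0.230363 + 0.659503 = 0.889866.
Q̄ = (S_0/π) × [bracket] = (2255/π) × 0.889866 = 638.7 W/m².

Q̄ ≈ 639 W/m²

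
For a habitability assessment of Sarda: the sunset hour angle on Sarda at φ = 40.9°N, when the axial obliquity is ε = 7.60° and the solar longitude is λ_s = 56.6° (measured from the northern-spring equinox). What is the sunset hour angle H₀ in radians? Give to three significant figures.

H₀ = 1.67 rad

Solar declination: sin δ = sin ε · sin λ_s = sin 7.60° × sin 56.6° = 0.11041, so δ = +6.339°.
cos H₀ = −tan φ · tan δ = −tan(+40.9°) × tan(+6.339°) = -0.0962, so H₀ = 1.6672 rad = 95.52°.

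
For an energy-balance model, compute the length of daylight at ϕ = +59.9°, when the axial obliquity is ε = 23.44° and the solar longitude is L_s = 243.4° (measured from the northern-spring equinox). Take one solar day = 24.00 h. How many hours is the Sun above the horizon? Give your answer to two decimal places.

6.53 h

Solar declination: sin δ = sin ε · sin L_s = sin 23.44° × sin 243.4° = -0.35568, so δ = -20.835°.
cos h₀ = −tan ϕ · tan δ = −tan(+59.9°) × tan(-20.835°) = 0.6565, so h₀ = 0.8546 rad = 48.96°.
Daylight = 2h₀/(2π) × 24.00 h = (0.8546/π) × 24.00 = 6.53 h.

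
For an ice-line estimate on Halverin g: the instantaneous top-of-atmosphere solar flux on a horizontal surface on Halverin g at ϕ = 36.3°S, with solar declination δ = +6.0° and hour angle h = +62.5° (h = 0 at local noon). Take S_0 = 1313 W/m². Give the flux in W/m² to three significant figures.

405 W/m²

cos θ_z = sin ϕ sin δ + cos ϕ cos δ cos h = -0.061882 + 0.370098 = 0.308216.
Flux = S_0 · cos θ_z = 1313 × 0.308216 = 404.7 W/m².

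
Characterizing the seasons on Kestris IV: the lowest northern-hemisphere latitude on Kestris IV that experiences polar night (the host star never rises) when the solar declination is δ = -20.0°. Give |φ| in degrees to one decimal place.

|φ| = 70.0°

Polar night requires cos H₀ = −tan φ tan δ ≥ 1, i.e. tan φ tan δ ≤ −1.
The boundary is |tan φ| · |tan δ| = 1, so |φ| = 90° − |δ| = 90° − 20.0° = 70.0° in the northern hemisphere.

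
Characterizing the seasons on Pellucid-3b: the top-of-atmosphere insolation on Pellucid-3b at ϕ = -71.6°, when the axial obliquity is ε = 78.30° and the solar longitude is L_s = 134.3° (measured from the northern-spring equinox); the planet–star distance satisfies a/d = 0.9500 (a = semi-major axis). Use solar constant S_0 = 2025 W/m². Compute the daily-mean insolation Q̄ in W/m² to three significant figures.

Q̄ ≈ 0.00 W/m²

Solar declination: sin δ = sin ε · sin L_s = sin 78.30° × sin 134.3° = 0.70082, so δ = +44.493°.
cos h₀ = −tan(-71.6°) tan(+44.493°) = 2.9534 ≥ 1 ⇒ polar night, h₀ = 0 and Q̄ = 0.
Inverse-square distance factor (a/d)² = 0.9500² = 0.902500.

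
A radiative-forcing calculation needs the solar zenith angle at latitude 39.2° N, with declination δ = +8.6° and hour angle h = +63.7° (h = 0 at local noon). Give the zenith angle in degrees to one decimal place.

cos θ_z = sin φ sin δ + cos φ cos δ cos h = 0.094511 + 0.339495 = 0.434006.
θ_z = arccos(0.434006) = 64.3°.

θ_z = 64.3°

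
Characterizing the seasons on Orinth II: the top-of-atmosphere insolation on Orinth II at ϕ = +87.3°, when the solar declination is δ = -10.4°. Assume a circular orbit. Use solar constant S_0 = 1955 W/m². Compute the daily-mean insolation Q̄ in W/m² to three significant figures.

Q̄ ≈ 0.00 W/m²

cos h₀ = −tan(+87.3°) tan(-10.400°) = 3.8918 ≥ 1 ⇒ polar night, h₀ = 0 and Q̄ = 0.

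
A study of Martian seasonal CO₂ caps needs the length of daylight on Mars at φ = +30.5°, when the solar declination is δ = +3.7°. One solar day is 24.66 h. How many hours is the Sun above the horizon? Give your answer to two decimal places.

cos H₀ = −tan φ · tan δ = −tan(+30.5°) × tan(+3.700°) = -0.0381, so H₀ = 1.6089 rad = 92.18°.
Daylight = 2H₀/(2π) × 24.66 h = (1.6089/π) × 24.66 = 12.63 h.

12.63 h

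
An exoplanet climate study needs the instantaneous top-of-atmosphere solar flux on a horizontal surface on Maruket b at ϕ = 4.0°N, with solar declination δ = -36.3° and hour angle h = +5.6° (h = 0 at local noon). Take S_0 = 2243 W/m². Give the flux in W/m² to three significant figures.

1.70e+03 W/m²

cos θ_z = sin ϕ sin δ + cos ϕ cos δ cos h = -0.041297 + 0.800128 = 0.758831.
Flux = S_0 · cos θ_z = 2243 × 0.758831 = 1702 W/m².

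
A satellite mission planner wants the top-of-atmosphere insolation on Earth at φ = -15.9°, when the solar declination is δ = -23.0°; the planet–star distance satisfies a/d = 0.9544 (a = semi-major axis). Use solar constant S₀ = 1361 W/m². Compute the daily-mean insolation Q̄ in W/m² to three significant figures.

cos H₀ = −tan(-15.9°) tan(-23.000°) = -0.1209, H₀ = 1.6920 rad.
Bracket: H₀ sin φ sin δ + cos φ cos δ sin H₀ = 1.6920×-0.27396×-0.39073 + 0.96174×0.92050×0.99266 = 0.181119 + 0.878784 = 1.059903.
Inverse-square distance factor (a/d)² = 0.9544² = 0.910879.
Q̄ = (S₀/π) × 0.910879 × [bracket] = (1361/π) × 0.910879 × 1.059903 = 418.2 W/m².

Q̄ ≈ 418 W/m²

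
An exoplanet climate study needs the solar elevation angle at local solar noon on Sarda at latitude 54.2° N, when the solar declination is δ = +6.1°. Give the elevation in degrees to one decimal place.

At local noon the hour angle is zero, so the zenith angle equals |ϕ − δ| = |+54.2° − (+6.100°)| = 48.100°.
Elevation = 90° − 48.100° = 41.9°.

41.9°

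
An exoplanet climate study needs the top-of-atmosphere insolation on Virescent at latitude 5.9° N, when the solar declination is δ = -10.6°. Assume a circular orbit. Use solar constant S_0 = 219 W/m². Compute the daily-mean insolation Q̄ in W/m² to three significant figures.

Q̄ ≈ 66.1 W/m²

cos h₀ = −tan(+5.9°) tan(-10.600°) = 0.0193, h₀ = 1.5515 rad.
Bracket: h₀ sin ϕ sin δ + cos ϕ cos δ sin h₀ = 1.5515×0.10279×-0.18395 + 0.99470×0.98294×0.99981 = -0.029336 + 0.977545 = 0.948209.
Q̄ = (S_0/π) × [bracket] = (219/π) × 0.948209 = 66.10 W/m².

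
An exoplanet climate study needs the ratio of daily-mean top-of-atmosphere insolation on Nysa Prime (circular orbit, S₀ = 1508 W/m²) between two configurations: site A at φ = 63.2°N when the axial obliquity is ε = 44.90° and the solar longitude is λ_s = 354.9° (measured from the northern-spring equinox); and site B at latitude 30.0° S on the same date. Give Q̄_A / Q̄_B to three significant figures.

— Configuration A (φ=+63.2°):
Solar declination: sin δ = sin ε · sin λ_s = sin 44.90° × sin 354.9° = -0.06275, so δ = -3.598°.
cos H₀ = −tan(+63.2°) tan(-3.598°) = 0.1245, H₀ = 1.4460 rad.
Bracket: H₀ sin φ sin δ + cos φ cos δ sin H₀ = 1.4460×0.89259×-0.06275 + 0.45088×0.99803×0.99222 = -0.080990 + 0.446491 = 0.365501.
Q̄ = (S₀/π) × [bracket] = (1508/π) × 0.365501 = 175.44 W/m².
— Configuration B (φ=-30.0°):
cos H₀ = −tan(-30.0°) tan(-3.598°) = -0.0363, H₀ = 1.6071 rad.
Bracket: H₀ sin φ sin δ + cos φ cos δ sin H₀ = 1.6071×-0.50000×-0.06275 + 0.86603×0.99803×0.99934 = 0.050423 + 0.863753 = 0.914176.
Q̄ = (S₀/π) × [bracket] = (1508/π) × 0.914176 = 438.81 W/m².
Ratio Q̄_A / Q̄_B = 175.44 / 438.81 = 0.3998.

Q̄_A / Q̄_B ≈ 0.400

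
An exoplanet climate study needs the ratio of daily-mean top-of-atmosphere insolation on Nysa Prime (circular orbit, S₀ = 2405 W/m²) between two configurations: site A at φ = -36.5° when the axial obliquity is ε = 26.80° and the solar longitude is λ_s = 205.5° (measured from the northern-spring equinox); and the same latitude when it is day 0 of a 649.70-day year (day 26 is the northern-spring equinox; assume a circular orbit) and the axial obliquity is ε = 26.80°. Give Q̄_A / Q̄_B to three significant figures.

— Configuration A (φ=-36.5°):
Solar declination: sin δ = sin ε · sin λ_s = sin 26.80° × sin 205.5° = -0.19411, so δ = -11.193°.
cos H₀ = −tan(-36.5°) tan(-11.193°) = -0.1464, H₀ = 1.7177 rad.
Bracket: H₀ sin φ sin δ + cos φ cos δ sin H₀ = 1.7177×-0.59482×-0.19411 + 0.80386×0.98098×0.98922 = 0.198327 + 0.780070 = 0.978397.
Q̄ = (S₀/π) × [bracket] = (2405/π) × 0.978397 = 749.00 W/m².
— Configuration B (φ=-36.5°):
Solar longitude: λ_s = 360° × (0 − 26)/649.70 = -14.407°, i.e. -14.407° + 360° = 345.593°.
sin δ = sin 26.80° × sin 345.593° = -0.11218, so δ = -6.441°.
cos H₀ = −tan(-36.5°) tan(-6.441°) = -0.0835, H₀ = 1.6544 rad.
Bracket: H₀ sin φ sin δ + cos φ cos δ sin H₀ = 1.6544×-0.59482×-0.11218 + 0.80386×0.99369×0.99650 = 0.110393 + 0.795992 = 0.906385.
Q̄ = (S₀/π) × [bracket] = (2405/π) × 0.906385 = 693.87 W/m².
Ratio Q̄_A / Q̄_B = 749.00 / 693.87 = 1.079.

Q̄_A / Q̄_B ≈ 1.08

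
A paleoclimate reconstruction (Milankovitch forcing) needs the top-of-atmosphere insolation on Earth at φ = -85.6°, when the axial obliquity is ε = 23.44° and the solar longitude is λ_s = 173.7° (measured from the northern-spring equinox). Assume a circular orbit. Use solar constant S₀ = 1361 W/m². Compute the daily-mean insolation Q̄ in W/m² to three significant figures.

Solar declination: sin δ = sin ε · sin λ_s = sin 23.44° × sin 173.7° = 0.04365, so δ = +2.502°.
cos H₀ = −tan(-85.6°) tan(+2.502°) = 0.5678, H₀ = 0.9669 rad.
Bracket: H₀ sin φ sin δ + cos φ cos δ sin H₀ = 0.9669×-0.99705×0.04365 + 0.07672×0.99905×0.82314 = -0.042081 + 0.063091 = 0.021010.
Q̄ = (S₀/π) × [bracket] = (1361/π) × 0.021010 = 9.102 W/m².

Q̄ ≈ 9.10 W/m²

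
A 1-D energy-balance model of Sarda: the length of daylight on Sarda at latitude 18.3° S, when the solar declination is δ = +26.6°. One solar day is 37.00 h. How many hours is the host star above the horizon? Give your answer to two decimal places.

cos H₀ = −tan φ · tan δ = −tan(-18.3°) × tan(+26.600°) = 0.1656, so H₀ = 1.4044 rad = 80.47°.
Daylight = 2H₀/(2π) × 37.00 h = (1.4044/π) × 37.00 = 16.54 h.

16.54 h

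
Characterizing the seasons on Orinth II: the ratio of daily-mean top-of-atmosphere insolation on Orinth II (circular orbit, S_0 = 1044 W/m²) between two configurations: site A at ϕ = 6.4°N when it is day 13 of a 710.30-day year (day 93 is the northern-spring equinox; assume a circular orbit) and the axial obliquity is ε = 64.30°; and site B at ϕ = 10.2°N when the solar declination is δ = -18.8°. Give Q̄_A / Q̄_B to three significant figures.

Q̄_A / Q̄_B ≈ 0.836

— Configuration A (ϕ=+6.4°):
Solar longitude: L_s = 360° × (13 − 93)/710.30 = -40.546°, i.e. -40.546° + 360° = 319.454°.
sin δ = sin 64.30° × sin 319.454° = -0.58576, so δ = -35.856°.
cos h₀ = −tan(+6.4°) tan(-35.856°) = 0.0811, h₀ = 1.4896 rad.
Bracket: h₀ sin ϕ sin δ + cos ϕ cos δ sin h₀ = 1.4896×0.11147×-0.58576 + 0.99377×0.81049×0.99671 = -0.097263 + 0.802791 = 0.705528.
Q̄ = (S_0/π) × [bracket] = (1044/π) × 0.705528 = 234.46 W/m².
— Configuration B (ϕ=+10.2°):
cos h₀ = −tan(+10.2°) tan(-18.800°) = 0.0613, h₀ = 1.5095 rad.
Bracket: h₀ sin ϕ sin δ + cos ϕ cos δ sin h₀ = 1.5095×0.17708×-0.32227 + 0.98420×0.94665×0.99812 = -0.086143 + 0.929941 = 0.843798.
Q̄ = (S_0/π) × [bracket] = (1044/π) × 0.843798 = 280.41 W/m².
Ratio Q̄_A / Q̄_B = 234.46 / 280.41 = 0.8361.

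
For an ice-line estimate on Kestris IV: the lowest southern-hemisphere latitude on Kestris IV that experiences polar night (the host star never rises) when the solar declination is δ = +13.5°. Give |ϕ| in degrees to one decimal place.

Polar night requires cos h₀ = −tan ϕ tan δ ≥ 1, i.e. tan ϕ tan δ ≤ −1.
The boundary is |tan ϕ| · |tan δ| = 1, so |ϕ| = 90° − |δ| = 90° − 13.5° = 76.5° in the southern hemisphere.

|ϕ| = 76.5°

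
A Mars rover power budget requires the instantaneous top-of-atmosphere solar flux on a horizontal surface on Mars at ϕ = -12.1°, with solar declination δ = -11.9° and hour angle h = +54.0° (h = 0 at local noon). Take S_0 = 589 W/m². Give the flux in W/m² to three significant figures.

cos θ_z = sin ϕ sin δ + cos ϕ cos δ cos h = 0.043224 + 0.562375 = 0.605599.
Flux = S_0 · cos θ_z = 589 × 0.605599 = 356.7 W/m².

357 W/m²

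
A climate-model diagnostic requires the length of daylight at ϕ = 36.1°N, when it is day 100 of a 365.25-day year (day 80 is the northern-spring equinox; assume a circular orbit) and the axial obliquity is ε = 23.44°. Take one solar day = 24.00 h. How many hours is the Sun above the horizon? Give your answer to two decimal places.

12.76 h

Solar longitude: L_s = 360° × (100 − 80)/365.25 = 19.713°.
sin δ = sin 23.44° × sin 19.713° = 0.13417, so δ = +7.711°.
cos h₀ = −tan ϕ · tan δ = −tan(+36.1°) × tan(+7.711°) = -0.0987, so h₀ = 1.6697 rad = 95.67°.
Daylight = 2h₀/(2π) × 24.00 h = (1.6697/π) × 24.00 = 12.76 h.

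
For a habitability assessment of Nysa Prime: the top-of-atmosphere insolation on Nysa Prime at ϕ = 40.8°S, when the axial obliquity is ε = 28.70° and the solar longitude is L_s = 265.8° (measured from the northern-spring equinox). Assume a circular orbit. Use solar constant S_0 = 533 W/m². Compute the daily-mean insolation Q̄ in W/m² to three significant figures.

Solar declination: sin δ = sin ε · sin L_s = sin 28.70° × sin 265.8° = -0.47893, so δ = -28.616°.
cos h₀ = −tan(-40.8°) tan(-28.616°) = -0.4709, h₀ = 2.0611 rad.
Bracket: h₀ sin ϕ sin δ + cos ϕ cos δ sin h₀ = 2.0611×-0.65342×-0.47893 + 0.75700×0.87785×0.88217 = 0.645006 + 0.586231 = 1.231237.
Q̄ = (S_0/π) × [bracket] = (533/π) × 1.231237 = 208.9 W/m².

Q̄ ≈ 209 W/m²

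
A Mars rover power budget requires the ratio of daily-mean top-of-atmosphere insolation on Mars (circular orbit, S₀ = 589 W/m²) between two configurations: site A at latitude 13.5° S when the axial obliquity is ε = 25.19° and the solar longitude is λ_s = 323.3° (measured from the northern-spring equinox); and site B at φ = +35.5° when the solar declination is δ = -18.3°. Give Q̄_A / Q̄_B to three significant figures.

— Configuration A (φ=-13.5°):
Solar declination: sin δ = sin ε · sin λ_s = sin 25.19° × sin 323.3° = -0.25436, so δ = -14.736°.
cos H₀ = −tan(-13.5°) tan(-14.736°) = -0.0631, H₀ = 1.6340 rad.
Bracket: H₀ sin φ sin δ + cos φ cos δ sin H₀ = 1.6340×-0.23345×-0.25436 + 0.97237×0.96711×0.99800 = 0.097027 + 0.938508 = 1.035535.
Q̄ = (S₀/π) × [bracket] = (589/π) × 1.035535 = 194.15 W/m².
— Configuration B (φ=+35.5°):
cos H₀ = −tan(+35.5°) tan(-18.300°) = 0.2359, H₀ = 1.3327 rad.
Bracket: H₀ sin φ sin δ + cos φ cos δ sin H₀ = 1.3327×0.58070×-0.31399 + 0.81412×0.94943×0.97178 = -0.242997 + 0.751137 = 0.508140.
Q̄ = (S₀/π) × [bracket] = (589/π) × 0.508140 = 95.268 W/m².
Ratio Q̄_A / Q̄_B = 194.15 / 95.268 = 2.038.

Q̄_A / Q̄_B ≈ 2.04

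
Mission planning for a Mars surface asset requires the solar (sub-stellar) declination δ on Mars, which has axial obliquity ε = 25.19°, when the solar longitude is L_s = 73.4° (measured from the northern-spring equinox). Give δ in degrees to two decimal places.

δ = +24.07°

sin δ = sin ε · sin L_s = sin 25.19° × sin 73.4° = 0.407883.
δ = arcsin(0.407883) = +24.07°.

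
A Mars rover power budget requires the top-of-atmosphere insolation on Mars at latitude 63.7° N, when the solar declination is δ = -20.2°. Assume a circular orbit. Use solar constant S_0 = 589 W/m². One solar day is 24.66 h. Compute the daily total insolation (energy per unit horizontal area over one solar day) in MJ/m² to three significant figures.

0.854 MJ/m²

cos h₀ = −tan(+63.7°) tan(-20.200°) = 0.7444, h₀ = 0.7311 rad.
Bracket: h₀ sin ϕ sin δ + cos ϕ cos δ sin h₀ = 0.7311×0.89649×-0.34530 + 0.44307×0.93849×0.66768 = -0.226318 + 0.277633 = 0.051315.
Q̄ = (S_0/π) × [bracket] = (589/π) × 0.051315 = 9.6208 W/m².
Daily total = Q̄ × 24.66 h × 3600 s/h = 9.6208 × 24.66 × 3600 / 10⁶ = 0.8541 MJ/m².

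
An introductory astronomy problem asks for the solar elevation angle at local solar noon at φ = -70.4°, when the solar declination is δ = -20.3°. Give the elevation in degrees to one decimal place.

39.9°

At local noon the hour angle is zero, so the zenith angle equals |φ − δ| = |-70.4° − (-20.300°)| = 50.100°.
Elevation = 90° − 50.100° = 39.9°.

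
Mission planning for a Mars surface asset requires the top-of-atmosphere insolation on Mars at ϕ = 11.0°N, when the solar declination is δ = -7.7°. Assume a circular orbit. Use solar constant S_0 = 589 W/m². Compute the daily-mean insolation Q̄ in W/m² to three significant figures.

Q̄ ≈ 175 W/m²

cos h₀ = −tan(+11.0°) tan(-7.700°) = 0.0263, h₀ = 1.5445 rad.
Bracket: h₀ sin ϕ sin δ + cos ϕ cos δ sin h₀ = 1.5445×0.19081×-0.13399 + 0.98163×0.99098×0.99965 = -0.039488 + 0.972435 = 0.932947.
Q̄ = (S_0/π) × [bracket] = (589/π) × 0.932947 = 174.9 W/m².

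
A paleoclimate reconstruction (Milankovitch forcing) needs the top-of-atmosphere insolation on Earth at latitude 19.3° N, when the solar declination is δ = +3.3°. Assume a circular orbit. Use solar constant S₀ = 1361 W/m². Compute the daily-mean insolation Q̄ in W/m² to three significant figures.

Q̄ ≈ 421 W/m²

cos H₀ = −tan(+19.3°) tan(+3.300°) = -0.0202, H₀ = 1.5910 rad.
Bracket: H₀ sin φ sin δ + cos φ cos δ sin H₀ = 1.5910×0.33051×0.05756 + 0.94380×0.99834×0.99980 = 0.030267 + 0.942045 = 0.972312.
Q̄ = (S₀/π) × [bracket] = (1361/π) × 0.972312 = 421.2 W/m².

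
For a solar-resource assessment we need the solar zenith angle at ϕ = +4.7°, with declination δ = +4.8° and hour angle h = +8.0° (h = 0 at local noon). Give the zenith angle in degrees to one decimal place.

θ_z = 8.0°

cos θ_z = sin ϕ sin δ + cos ϕ cos δ cos h = 0.006856 + 0.983477 = 0.990333.
θ_z = arccos(0.990333) = 8.0°.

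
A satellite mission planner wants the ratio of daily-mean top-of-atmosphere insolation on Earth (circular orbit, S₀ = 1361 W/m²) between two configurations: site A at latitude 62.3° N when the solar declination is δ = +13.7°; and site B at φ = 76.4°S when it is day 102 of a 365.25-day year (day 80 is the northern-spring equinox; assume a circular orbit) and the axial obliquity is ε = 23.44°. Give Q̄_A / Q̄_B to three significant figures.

— Configuration A (φ=+62.3°):
cos H₀ = −tan(+62.3°) tan(+13.700°) = -0.4643, H₀ = 2.0537 rad.
Bracket: H₀ sin φ sin δ + cos φ cos δ sin H₀ = 2.0537×0.88539×0.23684 + 0.46484×0.97155×0.88567 = 0.430652 + 0.399982 = 0.830634.
Q̄ = (S₀/π) × [bracket] = (1361/π) × 0.830634 = 359.85 W/m².
— Configuration B (φ=-76.4°):
Solar longitude: λ_s = 360° × (102 − 80)/365.25 = 21.684°.
sin δ = sin 23.44° × sin 21.684° = 0.14698, so δ = +8.452°.
cos H₀ = −tan(-76.4°) tan(+8.452°) = 0.6142, H₀ = 0.9094 rad.
Bracket: H₀ sin φ sin δ + cos φ cos δ sin H₀ = 0.9094×-0.97196×0.14698 + 0.23514×0.98914×0.78915 = -0.129916 + 0.183546 = 0.053630.
Q̄ = (S₀/π) × [bracket] = (1361/π) × 0.053630 = 23.234 W/m².
Ratio Q̄_A / Q̄_B = 359.85 / 23.234 = 15.49.

Q̄_A / Q̄_B ≈ 15.5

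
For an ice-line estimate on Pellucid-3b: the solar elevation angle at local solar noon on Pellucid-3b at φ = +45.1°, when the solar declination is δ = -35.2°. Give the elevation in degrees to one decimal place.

At local noon the hour angle is zero, so the zenith angle equals |φ − δ| = |+45.1° − (-35.200°)| = 80.300°.
Elevation = 90° − 80.300° = 9.7°.

9.7°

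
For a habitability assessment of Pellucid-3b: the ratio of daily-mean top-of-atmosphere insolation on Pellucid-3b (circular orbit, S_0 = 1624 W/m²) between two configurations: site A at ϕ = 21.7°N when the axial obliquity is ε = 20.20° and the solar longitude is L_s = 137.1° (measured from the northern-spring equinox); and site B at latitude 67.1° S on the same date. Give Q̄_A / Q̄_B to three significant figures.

Q̄_A / Q̄_B ≈ 10.2

— Configuration A (ϕ=+21.7°):
Solar declination: sin δ = sin ε · sin L_s = sin 20.20° × sin 137.1° = 0.23505, so δ = +13.595°.
cos h₀ = −tan(+21.7°) tan(+13.595°) = -0.0962, h₀ = 1.6672 rad.
Bracket: h₀ sin ϕ sin δ + cos ϕ cos δ sin h₀ = 1.6672×0.36975×0.23505 + 0.92913×0.97198×0.99536 = 0.144896 + 0.898905 = 1.043801.
Q̄ = (S_0/π) × [bracket] = (1624/π) × 1.043801 = 539.58 W/m².
— Configuration B (ϕ=-67.1°):
cos h₀ = −tan(-67.1°) tan(+13.595°) = 0.5725, h₀ = 0.9613 rad.
Bracket: h₀ sin ϕ sin δ + cos ϕ cos δ sin h₀ = 0.9613×-0.92119×0.23505 + 0.38912×0.97198×0.81992 = -0.208146 + 0.310108 = 0.101962.
Q̄ = (S_0/π) × [bracket] = (1624/π) × 0.101962 = 52.708 W/m².
Ratio Q̄_A / Q̄_B = 539.58 / 52.708 = 10.24.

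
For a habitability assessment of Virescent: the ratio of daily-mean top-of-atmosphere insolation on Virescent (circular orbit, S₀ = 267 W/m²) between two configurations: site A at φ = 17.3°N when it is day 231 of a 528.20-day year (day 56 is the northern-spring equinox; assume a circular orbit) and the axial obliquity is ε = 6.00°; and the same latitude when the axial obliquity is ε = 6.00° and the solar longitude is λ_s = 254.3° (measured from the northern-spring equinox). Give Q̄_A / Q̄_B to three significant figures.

Q̄_A / Q̄_B ≈ 1.10

— Configuration A (φ=+17.3°):
Solar longitude: λ_s = 360° × (231 − 56)/528.20 = 119.273°.
sin δ = sin 6.00° × sin 119.273° = 0.09118, so δ = +5.232°.
cos H₀ = −tan(+17.3°) tan(+5.232°) = -0.0285, H₀ = 1.5993 rad.
Bracket: H₀ sin φ sin δ + cos φ cos δ sin H₀ = 1.5993×0.29737×0.09118 + 0.95476×0.99583×0.99959 = 0.043364 + 0.950389 = 0.993753.
Q̄ = (S₀/π) × [bracket] = (267/π) × 0.993753 = 84.458 W/m².
— Configuration B (φ=+17.3°):
Solar declination: sin δ = sin ε · sin λ_s = sin 6.00° × sin 254.3° = -0.10063, so δ = -5.775°.
cos H₀ = −tan(+17.3°) tan(-5.775°) = 0.0315, H₀ = 1.5393 rad.
Bracket: H₀ sin φ sin δ + cos φ cos δ sin H₀ = 1.5393×0.29737×-0.10063 + 0.95476×0.99492×0.99950 = -0.046063 + 0.949435 = 0.903372.
Q̄ = (S₀/π) × [bracket] = (267/π) × 0.903372 = 76.776 W/m².
Ratio Q̄_A / Q̄_B = 84.458 / 76.776 = 1.100.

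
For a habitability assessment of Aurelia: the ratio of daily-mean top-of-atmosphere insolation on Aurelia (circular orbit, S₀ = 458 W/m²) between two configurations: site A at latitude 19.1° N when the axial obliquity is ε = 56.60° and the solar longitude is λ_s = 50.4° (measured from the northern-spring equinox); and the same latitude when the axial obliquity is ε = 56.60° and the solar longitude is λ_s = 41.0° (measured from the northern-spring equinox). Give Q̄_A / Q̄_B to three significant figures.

Q̄_A / Q̄_B ≈ 0.993

— Configuration A (φ=+19.1°):
Solar declination: sin δ = sin ε · sin λ_s = sin 56.60° × sin 50.4° = 0.64326, so δ = +40.035°.
cos H₀ = −tan(+19.1°) tan(+40.035°) = -0.2909, H₀ = 1.8660 rad.
Bracket: H₀ sin φ sin δ + cos φ cos δ sin H₀ = 1.8660×0.32722×0.64326 + 0.94495×0.76565×0.95674 = 0.392770 + 0.692202 = 1.084972.
Q̄ = (S₀/π) × [bracket] = (458/π) × 1.084972 = 158.17 W/m².
— Configuration B (φ=+19.1°):
Solar declination: sin δ = sin ε · sin λ_s = sin 56.60° × sin 41.0° = 0.54771, so δ = +33.210°.
cos H₀ = −tan(+19.1°) tan(+33.210°) = -0.2267, H₀ = 1.7995 rad.
Bracket: H₀ sin φ sin δ + cos φ cos δ sin H₀ = 1.7995×0.32722×0.54771 + 0.94495×0.83667×0.97397 = 0.322509 + 0.770032 = 1.092541.
Q̄ = (S₀/π) × [bracket] = (458/π) × 1.092541 = 159.28 W/m².
Ratio Q̄_A / Q̄_B = 158.17 / 159.28 = 0.9930.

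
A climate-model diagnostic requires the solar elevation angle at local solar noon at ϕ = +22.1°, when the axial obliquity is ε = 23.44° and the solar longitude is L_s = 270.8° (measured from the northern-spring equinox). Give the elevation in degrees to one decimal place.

44.5°

Solar declination: sin δ = sin ε · sin L_s = sin 23.44° × sin 270.8° = -0.39775, so δ = -23.438°.
At local noon the hour angle is zero, so the zenith angle equals |ϕ − δ| = |+22.1° − (-23.438°)| = 45.538°.
Elevation = 90° − 45.538° = 44.5°.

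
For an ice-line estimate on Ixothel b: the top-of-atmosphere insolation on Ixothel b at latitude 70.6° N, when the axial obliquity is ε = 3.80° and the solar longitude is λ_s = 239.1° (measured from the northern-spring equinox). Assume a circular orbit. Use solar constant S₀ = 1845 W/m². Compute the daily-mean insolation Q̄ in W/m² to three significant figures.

Solar declination: sin δ = sin ε · sin λ_s = sin 3.80° × sin 239.1° = -0.05687, so δ = -3.260°.
cos H₀ = −tan(+70.6°) tan(-3.260°) = 0.1617, H₀ = 1.4083 rad.
Bracket: H₀ sin φ sin δ + cos φ cos δ sin H₀ = 1.4083×0.94322×-0.05687 + 0.33216×0.99838×0.98683 = -0.075543 + 0.327254 = 0.251711.
Q̄ = (S₀/π) × [bracket] = (1845/π) × 0.251711 = 147.8 W/m².

Q̄ ≈ 148 W/m²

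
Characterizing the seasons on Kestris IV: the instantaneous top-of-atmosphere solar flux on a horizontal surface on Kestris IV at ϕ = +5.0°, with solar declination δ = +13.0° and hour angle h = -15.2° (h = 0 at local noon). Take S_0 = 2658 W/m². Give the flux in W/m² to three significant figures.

cos θ_z = sin ϕ sin δ + cos ϕ cos δ cos h = 0.019606 + 0.936705 = 0.956311.
Flux = S_0 · cos θ_z = 2658 × 0.956311 = 2542 W/m².

2.54e+03 W/m²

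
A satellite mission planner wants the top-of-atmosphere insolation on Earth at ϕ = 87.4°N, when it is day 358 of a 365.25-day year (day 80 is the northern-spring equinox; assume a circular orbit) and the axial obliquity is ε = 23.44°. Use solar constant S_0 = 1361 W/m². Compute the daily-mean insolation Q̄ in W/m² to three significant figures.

Q̄ ≈ 0.00 W/m²

Solar longitude: L_s = 360° × (358 − 80)/365.25 = 274.004°.
sin δ = sin 23.44° × sin 274.004° = -0.39682, so δ = -23.379°.
cos h₀ = −tan(+87.4°) tan(-23.379°) = 9.5202 ≥ 1 ⇒ polar night, h₀ = 0 and Q̄ = 0.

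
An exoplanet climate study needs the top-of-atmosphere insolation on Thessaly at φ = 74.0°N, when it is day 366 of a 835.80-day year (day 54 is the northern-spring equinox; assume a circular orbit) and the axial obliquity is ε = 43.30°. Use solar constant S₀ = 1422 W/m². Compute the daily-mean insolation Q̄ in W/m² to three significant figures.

Solar longitude: λ_s = 360° × (366 − 54)/835.80 = 134.386°.
sin δ = sin 43.30° × sin 134.386° = 0.49011, so δ = +29.348°.
cos H₀ = −tan(+74.0°) tan(+29.348°) = -1.9609 ≤ −1 ⇒ polar day, H₀ = π.
Bracket: H₀ sin φ sin δ + cos φ cos δ sin H₀ = 3.1416×0.96126×0.49011 + 0.27564×0.87166×0.00000 = 1.480080 + 0.000000 = 1.480080.
Q̄ = (S₀/π) × [bracket] = (1422/π) × 1.480080 = 669.9 W/m².

Q̄ ≈ 670 W/m²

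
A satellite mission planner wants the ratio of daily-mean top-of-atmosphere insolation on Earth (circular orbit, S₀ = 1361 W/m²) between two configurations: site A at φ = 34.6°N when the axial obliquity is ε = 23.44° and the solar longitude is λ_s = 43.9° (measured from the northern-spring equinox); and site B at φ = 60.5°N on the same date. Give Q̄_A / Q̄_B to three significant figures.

Q̄_A / Q̄_B ≈ 1.15

— Configuration A (φ=+34.6°):
Solar declination: sin δ = sin ε · sin λ_s = sin 23.44° × sin 43.9° = 0.27583, so δ = +16.011°.
cos H₀ = −tan(+34.6°) tan(+16.011°) = -0.1980, H₀ = 1.7701 rad.
Bracket: H₀ sin φ sin δ + cos φ cos δ sin H₀ = 1.7701×0.56784×0.27583 + 0.82314×0.96121×0.98021 = 0.277246 + 0.775552 = 1.052798.
Q̄ = (S₀/π) × [bracket] = (1361/π) × 1.052798 = 456.09 W/m².
— Configuration B (φ=+60.5°):
cos H₀ = −tan(+60.5°) tan(+16.011°) = -0.5072, H₀ = 2.1027 rad.
Bracket: H₀ sin φ sin δ + cos φ cos δ sin H₀ = 2.1027×0.87036×0.27583 + 0.49242×0.96121×0.86183 = 0.504798 + 0.407921 = 0.912719.
Q̄ = (S₀/π) × [bracket] = (1361/π) × 0.912719 = 395.41 W/m².
Ratio Q̄_A / Q̄_B = 456.09 / 395.41 = 1.153.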